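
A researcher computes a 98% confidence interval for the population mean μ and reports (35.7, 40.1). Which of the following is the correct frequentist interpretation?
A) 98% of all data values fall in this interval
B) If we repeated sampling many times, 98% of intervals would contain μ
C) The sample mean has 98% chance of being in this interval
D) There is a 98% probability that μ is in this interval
B

A) Wrong — a CI is about the parameter μ, not individual data values.
B) Correct — this is the frequentist long-run coverage interpretation.
C) Wrong — x̄ is observed and sits in the interval by construction.
D) Wrong — μ is fixed; the randomness lives in the interval, not in μ.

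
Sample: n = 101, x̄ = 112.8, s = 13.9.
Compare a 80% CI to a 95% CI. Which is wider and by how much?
95% CI is wider by 1.92

df = 100
80% CI: t* = 1.290, (111.02, 114.58), width = 2 · t* · s/√n = 3.57
95% CI: t* = 1.984, (110.06, 115.54), width = 2 · t* · s/√n = 5.49

The 95% CI is wider by 5.49 - 3.57 = 1.92.
Higher confidence requires a wider interval.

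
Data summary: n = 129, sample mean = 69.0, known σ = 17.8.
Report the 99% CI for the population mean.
(64.96, 73.04)

z-interval (σ known):
z* = 2.576 for 99% confidence

Margin of error = z* · σ/√n = 2.576 · 17.8/√129 = 4.04

CI: (69.0 - 4.04, 69.0 + 4.04) = (64.96, 73.04)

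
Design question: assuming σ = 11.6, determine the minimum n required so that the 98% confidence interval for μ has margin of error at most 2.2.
n ≥ 151

For margin E ≤ 2.2:
n ≥ (z* · σ / E)²
n ≥ (2.326 · 11.6 / 2.2)²
n ≥ 150.41

Minimum n = 151 (rounding up)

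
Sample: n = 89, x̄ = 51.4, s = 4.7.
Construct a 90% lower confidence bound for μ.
μ ≥ 50.76

Lower bound (one-sided):
t* = 1.291 (one-sided for 90%)
Lower bound = x̄ - t* · s/√n = 51.4 - 1.291 · 4.7/√89 = 50.76

We are 90% confident that μ ≥ 50.76.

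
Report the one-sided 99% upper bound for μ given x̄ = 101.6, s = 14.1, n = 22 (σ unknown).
μ ≤ 109.17

Upper bound (one-sided):
t* = 2.518 (one-sided for 99%)
Upper bound = x̄ + t* · s/√n = 101.6 + 2.518 · 14.1/√22 = 109.17

We are 99% confident that μ ≤ 109.17.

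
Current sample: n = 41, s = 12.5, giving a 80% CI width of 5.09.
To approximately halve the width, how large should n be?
n ≈ 164

CI width ∝ 1/√n
To reduce width by factor 2, need √n to grow by 2 → need 2² = 4 times as many samples.

Current: n = 41, width = 5.09
New: n = 164, width ≈ 2.51

Width reduced by factor of 5.09/2.51 = 2.03.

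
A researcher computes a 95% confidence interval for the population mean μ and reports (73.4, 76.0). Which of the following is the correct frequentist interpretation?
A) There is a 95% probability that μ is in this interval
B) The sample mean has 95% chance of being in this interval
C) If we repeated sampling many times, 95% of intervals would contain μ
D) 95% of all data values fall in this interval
C

A) Wrong — μ is fixed; the randomness lives in the interval, not in μ.
B) Wrong — x̄ is observed and sits in the interval by construction.
C) Correct — this is the frequentist long-run coverage interpretation.
D) Wrong — a CI is about the parameter μ, not individual data values.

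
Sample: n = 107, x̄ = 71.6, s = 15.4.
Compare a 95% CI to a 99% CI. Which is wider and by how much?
99% CI is wider by 1.91

df = 106
95% CI: t* = 1.983, (68.65, 74.55), width = 2 · t* · s/√n = 5.90
99% CI: t* = 2.623, (67.69, 75.51), width = 2 · t* · s/√n = 7.81

The 99% CI is wider by 7.81 - 5.90 = 1.91.
Higher confidence requires a wider interval.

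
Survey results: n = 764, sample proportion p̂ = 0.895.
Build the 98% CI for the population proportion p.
(0.869, 0.921)

Proportion CI:
SE = √(p̂(1-p̂)/n) = √(0.895 · 0.105 / 764) = 0.01109

z* = 2.326
Margin = z* · SE = 2.326 · 0.01109 = 0.0258

CI: 0.895 ± 0.0258 = (0.869, 0.921)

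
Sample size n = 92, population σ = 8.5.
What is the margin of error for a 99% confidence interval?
Margin of error = 2.28

Margin of error = z* · σ/√n
= 2.576 · 8.5/√92
= 2.576 · 8.5/9.5917
= 2.28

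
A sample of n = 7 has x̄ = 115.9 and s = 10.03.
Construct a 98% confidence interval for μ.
(103.98, 127.82)

t-interval (σ unknown):
df = n - 1 = 6
t* = 3.143 for 98% confidence

Margin of error = t* · s/√n = 3.143 · 10.03/√7 = 11.92

CI: (103.98, 127.82)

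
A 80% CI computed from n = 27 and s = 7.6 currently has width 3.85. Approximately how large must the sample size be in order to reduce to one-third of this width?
n ≈ 243

CI width ∝ 1/√n
To reduce width by factor 3, need √n to grow by 3 → need 3² = 9 times as many samples.

Current: n = 27, width = 3.85
New: n = 243, width ≈ 1.25

Width reduced by factor of 3.85/1.25 = 3.08.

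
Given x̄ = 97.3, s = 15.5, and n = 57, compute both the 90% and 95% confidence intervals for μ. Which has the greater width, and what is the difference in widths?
95% CI is wider by 1.35

df = 56
90% CI: t* = 1.673, (93.87, 100.73), width = 2 · t* · s/√n = 6.87
95% CI: t* = 2.003, (93.19, 101.41), width = 2 · t* · s/√n = 8.22

The 95% CI is wider by 8.22 - 6.87 = 1.35.
Higher confidence requires a wider interval.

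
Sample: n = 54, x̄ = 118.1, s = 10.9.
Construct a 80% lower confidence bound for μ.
μ ≥ 116.84

Lower bound (one-sided):
t* = 0.848 (one-sided for 80%)
Lower bound = x̄ - t* · s/√n = 118.1 - 0.848 · 10.9/√54 = 116.84

We are 80% confident that μ ≥ 116.84.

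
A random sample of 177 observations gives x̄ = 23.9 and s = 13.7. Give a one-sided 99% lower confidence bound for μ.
μ ≥ 21.48

Lower bound (one-sided):
t* = 2.348 (one-sided for 99%)
Lower bound = x̄ - t* · s/√n = 23.9 - 2.348 · 13.7/√177 = 21.48

We are 99% confident that μ ≥ 21.48.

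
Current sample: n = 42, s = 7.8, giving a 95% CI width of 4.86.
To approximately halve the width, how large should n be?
n ≈ 168

CI width ∝ 1/√n
To reduce width by factor 2, need √n to grow by 2 → need 2² = 4 times as many samples.

Current: n = 42, width = 4.86
New: n = 168, width ≈ 2.38

Width reduced by factor of 4.86/2.38 = 2.04.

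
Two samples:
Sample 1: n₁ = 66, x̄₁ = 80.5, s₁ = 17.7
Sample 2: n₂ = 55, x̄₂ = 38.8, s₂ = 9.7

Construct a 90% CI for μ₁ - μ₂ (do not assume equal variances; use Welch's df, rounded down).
(37.48, 45.92)

Difference: x̄₁ - x̄₂ = 41.70
SE = √(s₁²/n₁ + s₂²/n₂) = √(17.7²/66 + 9.7²/55) = 2.5412
df = 104.03 → 104 (Welch–Satterthwaite, rounded down)
t* = 1.660

CI: 41.70 ± 1.660 · 2.5412 = 41.70 ± 4.22 = (37.48, 45.92)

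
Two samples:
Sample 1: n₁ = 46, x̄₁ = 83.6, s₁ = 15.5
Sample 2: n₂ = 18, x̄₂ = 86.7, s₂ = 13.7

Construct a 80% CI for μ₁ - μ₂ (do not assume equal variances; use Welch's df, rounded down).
(-8.27, 2.07)

Difference: x̄₁ - x̄₂ = -3.10
SE = √(s₁²/n₁ + s₂²/n₂) = √(15.5²/46 + 13.7²/18) = 3.9560
df = 34.98 → 34 (Welch–Satterthwaite, rounded down)
t* = 1.307

CI: -3.10 ± 1.307 · 3.9560 = -3.10 ± 5.17 = (-8.27, 2.07)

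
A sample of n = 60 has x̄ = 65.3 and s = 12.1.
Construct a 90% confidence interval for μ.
(62.69, 67.91)

t-interval (σ unknown):
df = n - 1 = 59
t* = 1.671 for 90% confidence

Margin of error = t* · s/√n = 1.671 · 12.1/√60 = 2.61

CI: (62.69, 67.91)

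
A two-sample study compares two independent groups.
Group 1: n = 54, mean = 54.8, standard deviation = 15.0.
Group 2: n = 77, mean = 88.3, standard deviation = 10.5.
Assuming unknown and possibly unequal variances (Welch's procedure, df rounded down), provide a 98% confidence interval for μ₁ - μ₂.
(-39.11, -27.89)

Difference: x̄₁ - x̄₂ = -33.50
SE = √(s₁²/n₁ + s₂²/n₂) = √(15.0²/54 + 10.5²/77) = 2.3661
df = 88.40 → 88 (Welch–Satterthwaite, rounded down)
t* = 2.369

CI: -33.50 ± 2.369 · 2.3661 = -33.50 ± 5.61 = (-39.11, -27.89)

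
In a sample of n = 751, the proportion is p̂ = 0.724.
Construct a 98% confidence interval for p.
(0.686, 0.762)

Proportion CI:
SE = √(p̂(1-p̂)/n) = √(0.724 · 0.276 / 751) = 0.01631

z* = 2.326
Margin = z* · SE = 2.326 · 0.01631 = 0.0379

CI: 0.724 ± 0.0379 = (0.686, 0.762)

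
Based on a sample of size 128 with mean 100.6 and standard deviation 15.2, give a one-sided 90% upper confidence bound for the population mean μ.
μ ≤ 102.33

Upper bound (one-sided):
t* = 1.288 (one-sided for 90%)
Upper bound = x̄ + t* · s/√n = 100.6 + 1.288 · 15.2/√128 = 102.33

We are 90% confident that μ ≤ 102.33.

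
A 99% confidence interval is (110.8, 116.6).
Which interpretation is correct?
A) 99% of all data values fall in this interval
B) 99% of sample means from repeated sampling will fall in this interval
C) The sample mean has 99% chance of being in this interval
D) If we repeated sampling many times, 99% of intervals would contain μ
D

A) Wrong — a CI is about the parameter μ, not individual data values.
B) Wrong — coverage applies to intervals containing μ, not to future x̄ values.
C) Wrong — x̄ is observed and sits in the interval by construction.
D) Correct — this is the frequentist long-run coverage interpretation.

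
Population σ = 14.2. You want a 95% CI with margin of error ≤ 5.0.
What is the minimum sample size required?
n ≥ 31

For margin E ≤ 5.0:
n ≥ (z* · σ / E)²
n ≥ (1.960 · 14.2 / 5.0)²
n ≥ 30.98

Minimum n = 31 (rounding up)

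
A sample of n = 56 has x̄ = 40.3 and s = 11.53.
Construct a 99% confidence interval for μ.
(36.19, 44.41)

t-interval (σ unknown):
df = n - 1 = 55
t* = 2.668 for 99% confidence

Margin of error = t* · s/√n = 2.668 · 11.53/√56 = 4.11

CI: (36.19, 44.41)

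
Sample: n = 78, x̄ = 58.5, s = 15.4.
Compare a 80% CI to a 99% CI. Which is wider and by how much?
99% CI is wider by 4.70

df = 77
80% CI: t* = 1.293, (56.25, 60.75), width = 2 · t* · s/√n = 4.51
99% CI: t* = 2.641, (53.89, 63.11), width = 2 · t* · s/√n = 9.21

The 99% CI is wider by 9.21 - 4.51 = 4.70.
Higher confidence requires a wider interval.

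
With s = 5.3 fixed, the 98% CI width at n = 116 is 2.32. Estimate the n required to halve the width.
n ≈ 464

CI width ∝ 1/√n
To reduce width by factor 2, need √n to grow by 2 → need 2² = 4 times as many samples.

Current: n = 116, width = 2.32
New: n = 464, width ≈ 1.15

Width reduced by factor of 2.32/1.15 = 2.02.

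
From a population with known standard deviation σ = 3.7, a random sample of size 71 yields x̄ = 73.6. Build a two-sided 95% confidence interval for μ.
(72.74, 74.46)

z-interval (σ known):
z* = 1.960 for 95% confidence

Margin of error = z* · σ/√n = 1.960 · 3.7/√71 = 0.86

CI: (73.6 - 0.86, 73.6 + 0.86) = (72.74, 74.46)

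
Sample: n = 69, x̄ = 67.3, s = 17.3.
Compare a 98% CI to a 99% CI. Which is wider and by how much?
99% CI is wider by 1.12

df = 68
98% CI: t* = 2.382, (62.34, 72.26), width = 2 · t* · s/√n = 9.92
99% CI: t* = 2.650, (61.78, 72.82), width = 2 · t* · s/√n = 11.04

The 99% CI is wider by 11.04 - 9.92 = 1.12.
Higher confidence requires a wider interval.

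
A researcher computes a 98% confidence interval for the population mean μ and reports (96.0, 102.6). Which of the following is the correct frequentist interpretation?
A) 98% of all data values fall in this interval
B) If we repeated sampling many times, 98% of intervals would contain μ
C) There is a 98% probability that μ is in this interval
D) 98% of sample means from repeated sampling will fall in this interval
B

A) Wrong — a CI is about the parameter μ, not individual data values.
B) Correct — this is the frequentist long-run coverage interpretation.
C) Wrong — μ is fixed; the randomness lives in the interval, not in μ.
D) Wrong — coverage applies to intervals containing μ, not to future x̄ values.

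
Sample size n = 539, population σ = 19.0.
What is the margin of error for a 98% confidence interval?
Margin of error = 1.90

Margin of error = z* · σ/√n
= 2.326 · 19.0/√539
= 2.326 · 19.0/23.2164
= 1.90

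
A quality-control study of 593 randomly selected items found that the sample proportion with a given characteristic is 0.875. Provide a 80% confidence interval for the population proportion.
(0.858, 0.892)

Proportion CI:
SE = √(p̂(1-p̂)/n) = √(0.875 · 0.125 / 593) = 0.01358

z* = 1.282
Margin = z* · SE = 1.282 · 0.01358 = 0.0174

CI: 0.875 ± 0.0174 = (0.858, 0.892)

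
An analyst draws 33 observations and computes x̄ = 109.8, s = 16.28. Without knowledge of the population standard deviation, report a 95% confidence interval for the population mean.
(104.03, 115.57)

t-interval (σ unknown):
df = n - 1 = 32
t* = 2.037 for 95% confidence

Margin of error = t* · s/√n = 2.037 · 16.28/√33 = 5.77

CI: (104.03, 115.57)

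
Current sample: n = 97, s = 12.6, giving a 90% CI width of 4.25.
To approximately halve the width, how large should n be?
n ≈ 388

CI width ∝ 1/√n
To reduce width by factor 2, need √n to grow by 2 → need 2² = 4 times as many samples.

Current: n = 97, width = 4.25
New: n = 388, width ≈ 2.11

Width reduced by factor of 4.25/2.11 = 2.01.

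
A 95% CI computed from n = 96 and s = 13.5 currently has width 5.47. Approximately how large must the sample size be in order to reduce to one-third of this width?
n ≈ 864

CI width ∝ 1/√n
To reduce width by factor 3, need √n to grow by 3 → need 3² = 9 times as many samples.

Current: n = 96, width = 5.47
New: n = 864, width ≈ 1.80

Width reduced by factor of 5.47/1.80 = 3.04.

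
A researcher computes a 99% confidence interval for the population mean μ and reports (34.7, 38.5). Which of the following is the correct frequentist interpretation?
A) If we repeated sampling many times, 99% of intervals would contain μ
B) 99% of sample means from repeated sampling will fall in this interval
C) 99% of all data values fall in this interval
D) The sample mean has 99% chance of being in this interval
A

A) Correct — this is the frequentist long-run coverage interpretation.
B) Wrong — coverage applies to intervals containing μ, not to future x̄ values.
C) Wrong — a CI is about the parameter μ, not individual data values.
D) Wrong — x̄ is observed and sits in the interval by construction.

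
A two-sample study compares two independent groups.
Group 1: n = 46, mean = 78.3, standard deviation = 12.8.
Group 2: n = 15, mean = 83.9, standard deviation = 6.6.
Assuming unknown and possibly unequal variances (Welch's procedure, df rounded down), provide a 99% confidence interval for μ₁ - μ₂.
(-12.43, 1.23)

Difference: x̄₁ - x̄₂ = -5.60
SE = √(s₁²/n₁ + s₂²/n₂) = √(12.8²/46 + 6.6²/15) = 2.5428
df = 47.28 → 47 (Welch–Satterthwaite, rounded down)
t* = 2.685

CI: -5.60 ± 2.685 · 2.5428 = -5.60 ± 6.83 = (-12.43, 1.23)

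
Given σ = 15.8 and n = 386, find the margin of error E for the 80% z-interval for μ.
Margin of error = 1.03

Margin of error = z* · σ/√n
= 1.282 · 15.8/√386
= 1.282 · 15.8/19.6469
= 1.03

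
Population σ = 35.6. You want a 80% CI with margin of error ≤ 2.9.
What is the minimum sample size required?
n ≥ 248

For margin E ≤ 2.9:
n ≥ (z* · σ / E)²
n ≥ (1.282 · 35.6 / 2.9)²
n ≥ 247.67

Minimum n = 248 (rounding up)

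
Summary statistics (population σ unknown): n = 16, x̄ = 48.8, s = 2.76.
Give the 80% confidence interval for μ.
(47.87, 49.73)

t-interval (σ unknown):
df = n - 1 = 15
t* = 1.341 for 80% confidence

Margin of error = t* · s/√n = 1.341 · 2.76/√16 = 0.93

CI: (47.87, 49.73)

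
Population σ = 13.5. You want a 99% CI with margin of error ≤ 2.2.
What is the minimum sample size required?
n ≥ 250

For margin E ≤ 2.2:
n ≥ (z* · σ / E)²
n ≥ (2.576 · 13.5 / 2.2)²
n ≥ 249.87

Minimum n = 250 (rounding up)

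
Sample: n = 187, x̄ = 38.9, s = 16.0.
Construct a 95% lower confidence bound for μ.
μ ≥ 36.97

Lower bound (one-sided):
t* = 1.653 (one-sided for 95%)
Lower bound = x̄ - t* · s/√n = 38.9 - 1.653 · 16.0/√187 = 36.97

We are 95% confident that μ ≥ 36.97.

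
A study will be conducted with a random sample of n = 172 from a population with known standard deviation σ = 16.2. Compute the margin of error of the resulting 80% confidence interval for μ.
Margin of error = 1.58

Margin of error = z* · σ/√n
= 1.282 · 16.2/√172
= 1.282 · 16.2/13.1149
= 1.58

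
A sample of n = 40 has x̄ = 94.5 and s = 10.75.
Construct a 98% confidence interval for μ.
(90.38, 98.62)

t-interval (σ unknown):
df = n - 1 = 39
t* = 2.426 for 98% confidence

Margin of error = t* · s/√n = 2.426 · 10.75/√40 = 4.12

CI: (90.38, 98.62)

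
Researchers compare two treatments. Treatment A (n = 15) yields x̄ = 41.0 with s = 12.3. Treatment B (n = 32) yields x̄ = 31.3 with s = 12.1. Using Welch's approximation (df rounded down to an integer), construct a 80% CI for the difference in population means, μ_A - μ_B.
(4.67, 14.73)

Difference: x̄₁ - x̄₂ = 9.70
SE = √(s₁²/n₁ + s₂²/n₂) = √(12.3²/15 + 12.1²/32) = 3.8290
df = 27.07 → 27 (Welch–Satterthwaite, rounded down)
t* = 1.314

CI: 9.70 ± 1.314 · 3.8290 = 9.70 ± 5.03 = (4.67, 14.73)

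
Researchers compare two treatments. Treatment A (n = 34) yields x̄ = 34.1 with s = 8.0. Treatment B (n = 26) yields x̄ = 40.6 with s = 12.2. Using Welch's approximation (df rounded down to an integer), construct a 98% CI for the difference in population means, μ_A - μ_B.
(-13.18, 0.18)

Difference: x̄₁ - x̄₂ = -6.50
SE = √(s₁²/n₁ + s₂²/n₂) = √(8.0²/34 + 12.2²/26) = 2.7581
df = 40.80 → 40 (Welch–Satterthwaite, rounded down)
t* = 2.423

CI: -6.50 ± 2.423 · 2.7581 = -6.50 ± 6.68 = (-13.18, 0.18)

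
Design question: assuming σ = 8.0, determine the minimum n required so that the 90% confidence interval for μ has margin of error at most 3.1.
n ≥ 19

For margin E ≤ 3.1:
n ≥ (z* · σ / E)²
n ≥ (1.645 · 8.0 / 3.1)²
n ≥ 18.02

Minimum n = 19 (rounding up)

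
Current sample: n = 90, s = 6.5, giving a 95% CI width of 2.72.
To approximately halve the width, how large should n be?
n ≈ 360

CI width ∝ 1/√n
To reduce width by factor 2, need √n to grow by 2 → need 2² = 4 times as many samples.

Current: n = 90, width = 2.72
New: n = 360, width ≈ 1.35

Width reduced by factor of 2.72/1.35 = 2.01.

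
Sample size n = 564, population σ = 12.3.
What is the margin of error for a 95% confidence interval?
Margin of error = 1.02

Margin of error = z* · σ/√n
= 1.960 · 12.3/√564
= 1.960 · 12.3/23.7487
= 1.02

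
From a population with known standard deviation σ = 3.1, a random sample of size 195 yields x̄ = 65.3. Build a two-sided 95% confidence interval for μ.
(64.86, 65.74)

z-interval (σ known):
z* = 1.960 for 95% confidence

Margin of error = z* · σ/√n = 1.960 · 3.1/√195 = 0.44

CI: (65.3 - 0.44, 65.3 + 0.44) = (64.86, 65.74)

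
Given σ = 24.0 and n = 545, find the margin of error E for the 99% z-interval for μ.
Margin of error = 2.65

Margin of error = z* · σ/√n
= 2.576 · 24.0/√545
= 2.576 · 24.0/23.3452
= 2.65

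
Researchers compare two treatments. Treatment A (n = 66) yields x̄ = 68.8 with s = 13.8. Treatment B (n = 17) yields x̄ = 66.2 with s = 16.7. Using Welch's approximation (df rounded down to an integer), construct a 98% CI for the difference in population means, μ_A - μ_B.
(-8.46, 13.66)

Difference: x̄₁ - x̄₂ = 2.60
SE = √(s₁²/n₁ + s₂²/n₂) = √(13.8²/66 + 16.7²/17) = 4.3921
df = 21.96 → 21 (Welch–Satterthwaite, rounded down)
t* = 2.518

CI: 2.60 ± 2.518 · 4.3921 = 2.60 ± 11.06 = (-8.46, 13.66)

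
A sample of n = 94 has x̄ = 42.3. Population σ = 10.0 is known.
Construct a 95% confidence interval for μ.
(40.28, 44.32)

z-interval (σ known):
z* = 1.960 for 95% confidence

Margin of error = z* · σ/√n = 1.960 · 10.0/√94 = 2.02

CI: (42.3 - 2.02, 42.3 + 2.02) = (40.28, 44.32)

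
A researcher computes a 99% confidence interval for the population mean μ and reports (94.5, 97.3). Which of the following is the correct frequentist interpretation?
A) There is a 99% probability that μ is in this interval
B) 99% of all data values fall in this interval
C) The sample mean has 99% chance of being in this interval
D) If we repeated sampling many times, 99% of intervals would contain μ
D

A) Wrong — μ is fixed; the randomness lives in the interval, not in μ.
B) Wrong — a CI is about the parameter μ, not individual data values.
C) Wrong — x̄ is observed and sits in the interval by construction.
D) Correct — this is the frequentist long-run coverage interpretation.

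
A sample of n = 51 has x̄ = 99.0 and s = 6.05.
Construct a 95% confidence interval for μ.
(97.30, 100.70)

t-interval (σ unknown):
df = n - 1 = 50
t* = 2.009 for 95% confidence

Margin of error = t* · s/√n = 2.009 · 6.05/√51 = 1.70

CI: (97.30, 100.70)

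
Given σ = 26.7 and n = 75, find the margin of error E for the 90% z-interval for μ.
Margin of error = 5.07

Margin of error = z* · σ/√n
= 1.645 · 26.7/√75
= 1.645 · 26.7/8.6603
= 5.07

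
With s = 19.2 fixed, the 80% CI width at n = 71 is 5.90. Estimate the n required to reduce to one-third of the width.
n ≈ 639

CI width ∝ 1/√n
To reduce width by factor 3, need √n to grow by 3 → need 3² = 9 times as many samples.

Current: n = 71, width = 5.90
New: n = 639, width ≈ 1.95

Width reduced by factor of 5.90/1.95 = 3.03.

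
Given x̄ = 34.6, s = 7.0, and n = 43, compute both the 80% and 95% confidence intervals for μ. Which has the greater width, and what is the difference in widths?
95% CI is wider by 1.53

df = 42
80% CI: t* = 1.302, (33.21, 35.99), width = 2 · t* · s/√n = 2.78
95% CI: t* = 2.018, (32.45, 36.75), width = 2 · t* · s/√n = 4.31

The 95% CI is wider by 4.31 - 2.78 = 1.53.
Higher confidence requires a wider interval.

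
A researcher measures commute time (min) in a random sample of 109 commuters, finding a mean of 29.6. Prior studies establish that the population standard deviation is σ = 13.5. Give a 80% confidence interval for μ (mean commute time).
(27.94, 31.26)

z-interval (σ known):
z* = 1.282 for 80% confidence

Margin of error = z* · σ/√n = 1.282 · 13.5/√109 = 1.66

CI: (29.6 - 1.66, 29.6 + 1.66) = (27.94, 31.26)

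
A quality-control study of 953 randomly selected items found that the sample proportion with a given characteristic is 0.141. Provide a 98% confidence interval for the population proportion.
(0.115, 0.167)

Proportion CI:
SE = √(p̂(1-p̂)/n) = √(0.141 · 0.859 / 953) = 0.01127

z* = 2.326
Margin = z* · SE = 2.326 · 0.01127 = 0.0262

CI: 0.141 ± 0.0262 = (0.115, 0.167)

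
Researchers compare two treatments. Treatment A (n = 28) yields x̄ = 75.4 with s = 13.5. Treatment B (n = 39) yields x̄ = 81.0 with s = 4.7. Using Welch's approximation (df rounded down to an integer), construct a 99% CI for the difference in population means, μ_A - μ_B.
(-12.90, 1.70)

Difference: x̄₁ - x̄₂ = -5.60
SE = √(s₁²/n₁ + s₂²/n₂) = √(13.5²/28 + 4.7²/39) = 2.6600
df = 31.73 → 31 (Welch–Satterthwaite, rounded down)
t* = 2.744

CI: -5.60 ± 2.744 · 2.6600 = -5.60 ± 7.30 = (-12.90, 1.70)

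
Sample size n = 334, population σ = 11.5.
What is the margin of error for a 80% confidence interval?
Margin of error = 0.81

Margin of error = z* · σ/√n
= 1.282 · 11.5/√334
= 1.282 · 11.5/18.2757
= 0.81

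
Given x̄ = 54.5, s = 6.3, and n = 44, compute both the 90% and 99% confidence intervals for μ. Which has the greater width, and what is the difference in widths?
99% CI is wider by 1.93

df = 43
90% CI: t* = 1.681, (52.90, 56.10), width = 2 · t* · s/√n = 3.19
99% CI: t* = 2.695, (51.94, 57.06), width = 2 · t* · s/√n = 5.12

The 99% CI is wider by 5.12 - 3.19 = 1.93.
Higher confidence requires a wider interval.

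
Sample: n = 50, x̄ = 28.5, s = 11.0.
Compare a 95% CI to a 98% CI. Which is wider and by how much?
98% CI is wider by 1.23

df = 49
95% CI: t* = 2.010, (25.37, 31.63), width = 2 · t* · s/√n = 6.25
98% CI: t* = 2.405, (24.76, 32.24), width = 2 · t* · s/√n = 7.48

The 98% CI is wider by 7.48 - 6.25 = 1.23.
Higher confidence requires a wider interval.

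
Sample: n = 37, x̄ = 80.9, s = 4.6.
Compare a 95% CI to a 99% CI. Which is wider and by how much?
99% CI is wider by 1.04

df = 36
95% CI: t* = 2.028, (79.37, 82.43), width = 2 · t* · s/√n = 3.07
99% CI: t* = 2.719, (78.84, 82.96), width = 2 · t* · s/√n = 4.11

The 99% CI is wider by 4.11 - 3.07 = 1.04.
Higher confidence requires a wider interval.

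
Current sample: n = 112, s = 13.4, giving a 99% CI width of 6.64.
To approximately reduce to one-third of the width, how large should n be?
n ≈ 1008

CI width ∝ 1/√n
To reduce width by factor 3, need √n to grow by 3 → need 3² = 9 times as many samples.

Current: n = 112, width = 6.64
New: n = 1008, width ≈ 2.18

Width reduced by factor of 6.64/2.18 = 3.05.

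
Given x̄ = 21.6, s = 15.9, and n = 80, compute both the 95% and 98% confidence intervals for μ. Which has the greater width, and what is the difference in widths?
98% CI is wider by 1.36

df = 79
95% CI: t* = 1.990, (18.06, 25.14), width = 2 · t* · s/√n = 7.08
98% CI: t* = 2.374, (17.38, 25.82), width = 2 · t* · s/√n = 8.44

The 98% CI is wider by 8.44 - 7.08 = 1.36.
Higher confidence requires a wider interval.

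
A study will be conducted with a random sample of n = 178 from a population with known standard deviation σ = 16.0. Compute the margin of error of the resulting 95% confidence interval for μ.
Margin of error = 2.35

Margin of error = z* · σ/√n
= 1.960 · 16.0/√178
= 1.960 · 16.0/13.3417
= 2.35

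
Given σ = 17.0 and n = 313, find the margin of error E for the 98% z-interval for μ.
Margin of error = 2.24

Margin of error = z* · σ/√n
= 2.326 · 17.0/√313
= 2.326 · 17.0/17.6918
= 2.24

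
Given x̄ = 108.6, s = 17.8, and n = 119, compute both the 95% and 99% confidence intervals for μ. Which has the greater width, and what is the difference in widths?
99% CI is wider by 2.08

df = 118
95% CI: t* = 1.980, (105.37, 111.83), width = 2 · t* · s/√n = 6.46
99% CI: t* = 2.618, (104.33, 112.87), width = 2 · t* · s/√n = 8.54

The 99% CI is wider by 8.54 - 6.46 = 2.08.
Higher confidence requires a wider interval.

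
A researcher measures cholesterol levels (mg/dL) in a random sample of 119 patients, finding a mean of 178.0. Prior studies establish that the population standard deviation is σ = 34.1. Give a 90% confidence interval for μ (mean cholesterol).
(172.86, 183.14)

z-interval (σ known):
z* = 1.645 for 90% confidence

Margin of error = z* · σ/√n = 1.645 · 34.1/√119 = 5.14

CI: (178.0 - 5.14, 178.0 + 5.14) = (172.86, 183.14)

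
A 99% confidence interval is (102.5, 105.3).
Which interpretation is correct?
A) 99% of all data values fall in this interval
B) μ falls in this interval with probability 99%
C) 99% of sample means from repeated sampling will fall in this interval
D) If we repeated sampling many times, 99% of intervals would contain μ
D

A) Wrong — a CI is about the parameter μ, not individual data values.
B) Wrong — μ is fixed; the randomness lives in the interval, not in μ.
C) Wrong — coverage applies to intervals containing μ, not to future x̄ values.
D) Correct — this is the frequentist long-run coverage interpretation.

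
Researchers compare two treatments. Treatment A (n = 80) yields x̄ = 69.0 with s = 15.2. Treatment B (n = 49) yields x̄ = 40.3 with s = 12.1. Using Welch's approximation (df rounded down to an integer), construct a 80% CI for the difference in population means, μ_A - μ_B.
(25.58, 31.82)

Difference: x̄₁ - x̄₂ = 28.70
SE = √(s₁²/n₁ + s₂²/n₂) = √(15.2²/80 + 12.1²/49) = 2.4240
df = 118.42 → 118 (Welch–Satterthwaite, rounded down)
t* = 1.289

CI: 28.70 ± 1.289 · 2.4240 = 28.70 ± 3.12 = (25.58, 31.82)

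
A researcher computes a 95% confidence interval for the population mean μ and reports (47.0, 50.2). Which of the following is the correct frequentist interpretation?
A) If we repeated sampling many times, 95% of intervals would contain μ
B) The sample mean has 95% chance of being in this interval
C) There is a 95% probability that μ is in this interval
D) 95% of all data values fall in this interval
A

A) Correct — this is the frequentist long-run coverage interpretation.
B) Wrong — x̄ is observed and sits in the interval by construction.
C) Wrong — μ is fixed; the randomness lives in the interval, not in μ.
D) Wrong — a CI is about the parameter μ, not individual data values.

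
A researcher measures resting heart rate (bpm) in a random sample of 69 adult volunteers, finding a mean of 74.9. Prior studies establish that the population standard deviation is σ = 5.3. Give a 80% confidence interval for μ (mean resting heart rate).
(74.08, 75.72)

z-interval (σ known):
z* = 1.282 for 80% confidence

Margin of error = z* · σ/√n = 1.282 · 5.3/√69 = 0.82

CI: (74.9 - 0.82, 74.9 + 0.82) = (74.08, 75.72)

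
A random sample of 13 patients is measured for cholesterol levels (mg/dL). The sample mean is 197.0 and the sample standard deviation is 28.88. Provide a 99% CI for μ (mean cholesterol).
(172.53, 221.47)

t-interval (σ unknown):
df = n - 1 = 12
t* = 3.055 for 99% confidence

Margin of error = t* · s/√n = 3.055 · 28.88/√13 = 24.47

CI: (172.53, 221.47)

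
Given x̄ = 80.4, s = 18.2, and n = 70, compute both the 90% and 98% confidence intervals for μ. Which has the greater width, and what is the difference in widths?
98% CI is wider by 3.11

df = 69
90% CI: t* = 1.667, (76.77, 84.03), width = 2 · t* · s/√n = 7.25
98% CI: t* = 2.382, (75.22, 85.58), width = 2 · t* · s/√n = 10.36

The 98% CI is wider by 10.36 - 7.25 = 3.11.
Higher confidence requires a wider interval.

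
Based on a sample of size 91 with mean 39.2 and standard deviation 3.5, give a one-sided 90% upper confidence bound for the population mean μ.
μ ≤ 39.67

Upper bound (one-sided):
t* = 1.291 (one-sided for 90%)
Upper bound = x̄ + t* · s/√n = 39.2 + 1.291 · 3.5/√91 = 39.67

We are 90% confident that μ ≤ 39.67.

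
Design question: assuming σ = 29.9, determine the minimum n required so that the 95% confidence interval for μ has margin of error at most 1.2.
n ≥ 2386

For margin E ≤ 1.2:
n ≥ (z* · σ / E)²
n ≥ (1.960 · 29.9 / 1.2)²
n ≥ 2385.02

Minimum n = 2386 (rounding up)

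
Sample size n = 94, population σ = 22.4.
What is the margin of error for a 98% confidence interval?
Margin of error = 5.37

Margin of error = z* · σ/√n
= 2.326 · 22.4/√94
= 2.326 · 22.4/9.6954
= 5.37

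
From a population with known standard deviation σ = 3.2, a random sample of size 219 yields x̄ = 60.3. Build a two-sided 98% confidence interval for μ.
(59.80, 60.80)

z-interval (σ known):
z* = 2.326 for 98% confidence

Margin of error = z* · σ/√n = 2.326 · 3.2/√219 = 0.50

CI: (60.3 - 0.50, 60.3 + 0.50) = (59.80, 60.80)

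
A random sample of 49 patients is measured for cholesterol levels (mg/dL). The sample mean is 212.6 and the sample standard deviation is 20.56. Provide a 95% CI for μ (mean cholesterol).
(206.69, 218.51)

t-interval (σ unknown):
df = n - 1 = 48
t* = 2.011 for 95% confidence

Margin of error = t* · s/√n = 2.011 · 20.56/√49 = 5.91

CI: (206.69, 218.51)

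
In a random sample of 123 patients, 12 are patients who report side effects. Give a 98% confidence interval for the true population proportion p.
(0.035, 0.160)

Proportion CI:
p̂ = 12/123 = 0.09756
SE = √(p̂(1-p̂)/n) = √(0.09756 · 0.90244 / 123) = 0.02675

z* = 2.326
Margin = z* · SE = 2.326 · 0.02675 = 0.0622

CI: 0.09756 ± 0.0622 = (0.035, 0.160)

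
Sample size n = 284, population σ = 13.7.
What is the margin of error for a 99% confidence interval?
Margin of error = 2.09

Margin of error = z* · σ/√n
= 2.576 · 13.7/√284
= 2.576 · 13.7/16.8523
= 2.09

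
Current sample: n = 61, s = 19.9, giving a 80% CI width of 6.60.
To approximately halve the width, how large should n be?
n ≈ 244

CI width ∝ 1/√n
To reduce width by factor 2, need √n to grow by 2 → need 2² = 4 times as many samples.

Current: n = 61, width = 6.60
New: n = 244, width ≈ 3.27

Width reduced by factor of 6.60/3.27 = 2.02.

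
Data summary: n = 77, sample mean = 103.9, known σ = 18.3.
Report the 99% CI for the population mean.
(98.53, 109.27)

z-interval (σ known):
z* = 2.576 for 99% confidence

Margin of error = z* · σ/√n = 2.576 · 18.3/√77 = 5.37

CI: (103.9 - 5.37, 103.9 + 5.37) = (98.53, 109.27)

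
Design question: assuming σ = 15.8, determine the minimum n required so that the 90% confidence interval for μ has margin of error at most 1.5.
n ≥ 301

For margin E ≤ 1.5:
n ≥ (z* · σ / E)²
n ≥ (1.645 · 15.8 / 1.5)²
n ≥ 300.24

Minimum n = 301 (rounding up)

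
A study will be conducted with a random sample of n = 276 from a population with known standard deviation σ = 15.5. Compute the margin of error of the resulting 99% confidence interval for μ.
Margin of error = 2.40

Margin of error = z* · σ/√n
= 2.576 · 15.5/√276
= 2.576 · 15.5/16.6132
= 2.40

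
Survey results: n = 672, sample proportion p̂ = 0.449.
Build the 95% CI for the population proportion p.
(0.411, 0.487)

Proportion CI:
SE = √(p̂(1-p̂)/n) = √(0.449 · 0.551 / 672) = 0.01919

z* = 1.960
Margin = z* · SE = 1.960 · 0.01919 = 0.0376

CI: 0.449 ± 0.0376 = (0.411, 0.487)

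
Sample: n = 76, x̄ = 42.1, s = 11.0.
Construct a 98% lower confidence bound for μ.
μ ≥ 39.46

Lower bound (one-sided):
t* = 2.090 (one-sided for 98%)
Lower bound = x̄ - t* · s/√n = 42.1 - 2.090 · 11.0/√76 = 39.46

We are 98% confident that μ ≥ 39.46.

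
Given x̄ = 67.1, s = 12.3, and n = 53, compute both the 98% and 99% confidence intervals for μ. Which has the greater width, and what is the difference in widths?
99% CI is wider by 0.93

df = 52
98% CI: t* = 2.400, (63.05, 71.15), width = 2 · t* · s/√n = 8.11
99% CI: t* = 2.674, (62.58, 71.62), width = 2 · t* · s/√n = 9.04

The 99% CI is wider by 9.04 - 8.11 = 0.93.
Higher confidence requires a wider interval.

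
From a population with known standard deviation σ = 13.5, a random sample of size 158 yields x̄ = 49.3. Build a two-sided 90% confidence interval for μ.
(47.53, 51.07)

z-interval (σ known):
z* = 1.645 for 90% confidence

Margin of error = z* · σ/√n = 1.645 · 13.5/√158 = 1.77

CI: (49.3 - 1.77, 49.3 + 1.77) = (47.53, 51.07)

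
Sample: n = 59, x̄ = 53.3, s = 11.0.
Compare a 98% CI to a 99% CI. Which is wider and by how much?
99% CI is wider by 0.78

df = 58
98% CI: t* = 2.392, (49.87, 56.73), width = 2 · t* · s/√n = 6.85
99% CI: t* = 2.663, (49.49, 57.11), width = 2 · t* · s/√n = 7.63

The 99% CI is wider by 7.63 - 6.85 = 0.78.
Higher confidence requires a wider interval.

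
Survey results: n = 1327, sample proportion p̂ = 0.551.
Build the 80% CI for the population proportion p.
(0.533, 0.569)

Proportion CI:
SE = √(p̂(1-p̂)/n) = √(0.551 · 0.449 / 1327) = 0.01365

z* = 1.282
Margin = z* · SE = 1.282 · 0.01365 = 0.0175

CI: 0.551 ± 0.0175 = (0.533, 0.569)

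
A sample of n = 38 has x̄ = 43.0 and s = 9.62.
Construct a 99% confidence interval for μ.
(38.76, 47.24)

t-interval (σ unknown):
df = n - 1 = 37
t* = 2.715 for 99% confidence

Margin of error = t* · s/√n = 2.715 · 9.62/√38 = 4.24

CI: (38.76, 47.24)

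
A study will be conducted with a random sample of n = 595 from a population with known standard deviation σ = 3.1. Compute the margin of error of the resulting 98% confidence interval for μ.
Margin of error = 0.30

Margin of error = z* · σ/√n
= 2.326 · 3.1/√595
= 2.326 · 3.1/24.3926
= 0.30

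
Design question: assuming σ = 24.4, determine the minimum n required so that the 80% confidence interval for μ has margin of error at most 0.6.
n ≥ 2719

For margin E ≤ 0.6:
n ≥ (z* · σ / E)²
n ≥ (1.282 · 24.4 / 0.6)²
n ≥ 2718.02

Minimum n = 2719 (rounding up)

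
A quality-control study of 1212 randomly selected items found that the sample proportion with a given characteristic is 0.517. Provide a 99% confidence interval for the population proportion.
(0.480, 0.554)

Proportion CI:
SE = √(p̂(1-p̂)/n) = √(0.517 · 0.483 / 1212) = 0.01435

z* = 2.576
Margin = z* · SE = 2.576 · 0.01435 = 0.0370

CI: 0.517 ± 0.0370 = (0.480, 0.554)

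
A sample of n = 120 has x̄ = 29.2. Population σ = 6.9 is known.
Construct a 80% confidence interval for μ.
(28.39, 30.01)

z-interval (σ known):
z* = 1.282 for 80% confidence

Margin of error = z* · σ/√n = 1.282 · 6.9/√120 = 0.81

CI: (29.2 - 0.81, 29.2 + 0.81) = (28.39, 30.01)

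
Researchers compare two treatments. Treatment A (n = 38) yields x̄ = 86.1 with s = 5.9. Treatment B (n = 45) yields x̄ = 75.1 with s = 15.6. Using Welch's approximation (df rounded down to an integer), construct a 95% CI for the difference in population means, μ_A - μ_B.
(5.97, 16.03)

Difference: x̄₁ - x̄₂ = 11.00
SE = √(s₁²/n₁ + s₂²/n₂) = √(5.9²/38 + 15.6²/45) = 2.5148
df = 58.18 → 58 (Welch–Satterthwaite, rounded down)
t* = 2.002

CI: 11.00 ± 2.002 · 2.5148 = 11.00 ± 5.03 = (5.97, 16.03)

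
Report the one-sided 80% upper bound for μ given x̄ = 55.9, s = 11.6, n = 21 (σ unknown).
μ ≤ 58.08

Upper bound (one-sided):
t* = 0.860 (one-sided for 80%)
Upper bound = x̄ + t* · s/√n = 55.9 + 0.860 · 11.6/√21 = 58.08

We are 80% confident that μ ≤ 58.08.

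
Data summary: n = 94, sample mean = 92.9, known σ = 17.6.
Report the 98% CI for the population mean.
(88.68, 97.12)

z-interval (σ known):
z* = 2.326 for 98% confidence

Margin of error = z* · σ/√n = 2.326 · 17.6/√94 = 4.22

CI: (92.9 - 4.22, 92.9 + 4.22) = (88.68, 97.12)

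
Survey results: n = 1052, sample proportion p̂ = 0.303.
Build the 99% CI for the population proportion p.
(0.267, 0.339)

Proportion CI:
SE = √(p̂(1-p̂)/n) = √(0.303 · 0.697 / 1052) = 0.01417

z* = 2.576
Margin = z* · SE = 2.576 · 0.01417 = 0.0365

CI: 0.303 ± 0.0365 = (0.267, 0.339)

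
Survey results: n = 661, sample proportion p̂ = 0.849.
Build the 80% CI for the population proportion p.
(0.831, 0.867)

Proportion CI:
SE = √(p̂(1-p̂)/n) = √(0.849 · 0.151 / 661) = 0.01393

z* = 1.282
Margin = z* · SE = 1.282 · 0.01393 = 0.0179

CI: 0.849 ± 0.0179 = (0.831, 0.867)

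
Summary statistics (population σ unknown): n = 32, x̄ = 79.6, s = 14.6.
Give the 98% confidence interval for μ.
(73.27, 85.93)

t-interval (σ unknown):
df = n - 1 = 31
t* = 2.453 for 98% confidence

Margin of error = t* · s/√n = 2.453 · 14.6/√32 = 6.33

CI: (73.27, 85.93)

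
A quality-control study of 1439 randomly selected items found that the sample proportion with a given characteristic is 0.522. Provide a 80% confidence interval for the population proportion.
(0.505, 0.539)

Proportion CI:
SE = √(p̂(1-p̂)/n) = √(0.522 · 0.478 / 1439) = 0.01317

z* = 1.282
Margin = z* · SE = 1.282 · 0.01317 = 0.0169

CI: 0.522 ± 0.0169 = (0.505, 0.539)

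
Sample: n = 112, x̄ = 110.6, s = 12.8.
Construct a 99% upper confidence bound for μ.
μ ≤ 113.45

Upper bound (one-sided):
t* = 2.360 (one-sided for 99%)
Upper bound = x̄ + t* · s/√n = 110.6 + 2.360 · 12.8/√112 = 113.45

We are 99% confident that μ ≤ 113.45.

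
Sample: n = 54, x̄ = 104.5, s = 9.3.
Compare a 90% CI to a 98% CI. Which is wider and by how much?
98% CI is wider by 1.83

df = 53
90% CI: t* = 1.674, (102.38, 106.62), width = 2 · t* · s/√n = 4.24
98% CI: t* = 2.399, (101.46, 107.54), width = 2 · t* · s/√n = 6.07

The 98% CI is wider by 6.07 - 4.24 = 1.83.
Higher confidence requires a wider interval.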